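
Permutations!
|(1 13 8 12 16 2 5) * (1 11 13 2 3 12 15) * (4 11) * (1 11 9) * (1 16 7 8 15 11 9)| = 36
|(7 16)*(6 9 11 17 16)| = 6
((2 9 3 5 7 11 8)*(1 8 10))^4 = (1 3 10 9 11 2 7 8 5)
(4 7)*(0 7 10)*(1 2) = (0 7 4 10)(1 2) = [7, 2, 1, 3, 10, 5, 6, 4, 8, 9, 0]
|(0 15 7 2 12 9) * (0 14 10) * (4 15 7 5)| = 21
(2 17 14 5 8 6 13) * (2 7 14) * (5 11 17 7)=[0, 1, 7, 3, 4, 8, 13, 14, 6, 9, 10, 17, 12, 5, 11, 15, 16, 2]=(2 7 14 11 17)(5 8 6 13)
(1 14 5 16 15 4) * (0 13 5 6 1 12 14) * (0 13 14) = (0 14 6 1 13 5 16 15 4 12) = [14, 13, 2, 3, 12, 16, 1, 7, 8, 9, 10, 11, 0, 5, 6, 4, 15]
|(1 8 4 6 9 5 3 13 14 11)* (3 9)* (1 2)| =18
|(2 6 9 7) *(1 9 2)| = |(1 9 7)(2 6)| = 6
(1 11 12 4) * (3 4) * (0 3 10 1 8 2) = (0 3 4 8 2)(1 11 12 10) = [3, 11, 0, 4, 8, 5, 6, 7, 2, 9, 1, 12, 10]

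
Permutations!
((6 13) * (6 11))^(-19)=(6 11 13)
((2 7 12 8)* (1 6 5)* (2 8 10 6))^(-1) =(1 5 6 10 12 7 2)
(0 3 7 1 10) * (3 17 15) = (0 17 15 3 7 1 10) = [17, 10, 2, 7, 4, 5, 6, 1, 8, 9, 0, 11, 12, 13, 14, 3, 16, 15]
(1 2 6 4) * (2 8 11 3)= (1 8 11 3 2 6 4)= [0, 8, 6, 2, 1, 5, 4, 7, 11, 9, 10, 3]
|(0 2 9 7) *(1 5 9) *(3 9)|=7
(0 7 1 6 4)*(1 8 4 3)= [7, 6, 2, 1, 0, 5, 3, 8, 4]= (0 7 8 4)(1 6 3)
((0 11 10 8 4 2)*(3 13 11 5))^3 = ((0 5 3 13 11 10 8 4 2))^3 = (0 13 8)(2 3 10)(4 5 11)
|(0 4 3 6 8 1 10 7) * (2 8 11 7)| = |(0 4 3 6 11 7)(1 10 2 8)| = 12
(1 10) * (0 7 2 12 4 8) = [7, 10, 12, 3, 8, 5, 6, 2, 0, 9, 1, 11, 4] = (0 7 2 12 4 8)(1 10)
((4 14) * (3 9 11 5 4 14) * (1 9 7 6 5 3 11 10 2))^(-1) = ((14)(1 9 10 2)(3 7 6 5 4 11))^(-1) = (14)(1 2 10 9)(3 11 4 5 6 7)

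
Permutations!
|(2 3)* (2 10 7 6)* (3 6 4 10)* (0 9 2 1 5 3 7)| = 10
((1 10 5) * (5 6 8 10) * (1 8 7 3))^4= (1 6 5 7 8 3 10)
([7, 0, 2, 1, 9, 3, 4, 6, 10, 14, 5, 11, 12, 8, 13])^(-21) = (0 4 13 5)(1 6 14 10)(3 7 9 8)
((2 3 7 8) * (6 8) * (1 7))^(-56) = ((1 7 6 8 2 3))^(-56) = (1 2 6)(3 8 7)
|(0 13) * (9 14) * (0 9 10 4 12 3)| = 8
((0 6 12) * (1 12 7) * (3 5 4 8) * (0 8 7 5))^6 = ((0 6 5 4 7 1 12 8 3))^6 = (0 12 4)(1 5 3)(6 8 7)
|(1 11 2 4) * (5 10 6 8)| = 4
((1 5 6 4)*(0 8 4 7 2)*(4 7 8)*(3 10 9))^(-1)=((0 4 1 5 6 8 7 2)(3 10 9))^(-1)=(0 2 7 8 6 5 1 4)(3 9 10)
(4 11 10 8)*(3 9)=(3 9)(4 11 10 8)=[0, 1, 2, 9, 11, 5, 6, 7, 4, 3, 8, 10]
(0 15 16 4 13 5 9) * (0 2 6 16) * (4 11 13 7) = (0 15)(2 6 16 11 13 5 9)(4 7) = [15, 1, 6, 3, 7, 9, 16, 4, 8, 2, 10, 13, 12, 5, 14, 0, 11]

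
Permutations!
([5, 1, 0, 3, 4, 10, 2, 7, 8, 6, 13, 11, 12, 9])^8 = [5, 1, 0, 3, 4, 10, 2, 7, 8, 6, 13, 11, 12, 9]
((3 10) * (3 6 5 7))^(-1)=(3 7 5 6 10)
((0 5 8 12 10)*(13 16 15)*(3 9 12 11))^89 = (0 5 8 11 3 9 12 10)(13 15 16)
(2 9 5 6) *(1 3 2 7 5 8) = (1 3 2 9 8)(5 6 7) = [0, 3, 9, 2, 4, 6, 7, 5, 1, 8]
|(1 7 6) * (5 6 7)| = 3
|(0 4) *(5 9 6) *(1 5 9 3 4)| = |(0 1 5 3 4)(6 9)| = 10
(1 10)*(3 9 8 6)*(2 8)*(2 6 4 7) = (1 10)(2 8 4 7)(3 9 6) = [0, 10, 8, 9, 7, 5, 3, 2, 4, 6, 1]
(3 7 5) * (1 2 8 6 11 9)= (1 2 8 6 11 9)(3 7 5)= [0, 2, 8, 7, 4, 3, 11, 5, 6, 1, 10, 9]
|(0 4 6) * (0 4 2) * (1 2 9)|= 4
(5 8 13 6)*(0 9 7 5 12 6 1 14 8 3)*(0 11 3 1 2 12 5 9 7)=(0 7 9)(1 14 8 13 2 12 6 5)(3 11)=[7, 14, 12, 11, 4, 1, 5, 9, 13, 0, 10, 3, 6, 2, 8]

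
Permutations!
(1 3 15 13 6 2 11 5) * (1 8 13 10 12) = (1 3 15 10 12)(2 11 5 8 13 6) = [0, 3, 11, 15, 4, 8, 2, 7, 13, 9, 12, 5, 1, 6, 14, 10]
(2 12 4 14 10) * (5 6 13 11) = (2 12 4 14 10)(5 6 13 11) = [0, 1, 12, 3, 14, 6, 13, 7, 8, 9, 2, 5, 4, 11, 10]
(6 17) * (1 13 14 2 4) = (1 13 14 2 4)(6 17) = [0, 13, 4, 3, 1, 5, 17, 7, 8, 9, 10, 11, 12, 14, 2, 15, 16, 6]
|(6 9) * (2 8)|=2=|(2 8)(6 9)|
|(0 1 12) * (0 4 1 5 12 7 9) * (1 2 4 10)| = |(0 5 12 10 1 7 9)(2 4)| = 14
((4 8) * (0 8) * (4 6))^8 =(8)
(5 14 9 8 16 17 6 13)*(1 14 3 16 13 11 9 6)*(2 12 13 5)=(1 14 6 11 9 8 5 3 16 17)(2 12 13)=[0, 14, 12, 16, 4, 3, 11, 7, 5, 8, 10, 9, 13, 2, 6, 15, 17, 1]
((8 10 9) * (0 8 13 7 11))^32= ((0 8 10 9 13 7 11))^32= (0 13 8 7 10 11 9)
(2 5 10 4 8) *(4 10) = [0, 1, 5, 3, 8, 4, 6, 7, 2, 9, 10] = (10)(2 5 4 8)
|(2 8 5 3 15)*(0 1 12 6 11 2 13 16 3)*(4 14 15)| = |(0 1 12 6 11 2 8 5)(3 4 14 15 13 16)| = 24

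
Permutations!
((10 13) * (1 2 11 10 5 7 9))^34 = ((1 2 11 10 13 5 7 9))^34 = (1 11 13 7)(2 10 5 9)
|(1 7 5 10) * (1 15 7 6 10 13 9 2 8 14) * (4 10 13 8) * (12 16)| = |(1 6 13 9 2 4 10 15 7 5 8 14)(12 16)| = 12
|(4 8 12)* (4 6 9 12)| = 6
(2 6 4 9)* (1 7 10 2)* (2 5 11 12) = (1 7 10 5 11 12 2 6 4 9) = [0, 7, 6, 3, 9, 11, 4, 10, 8, 1, 5, 12, 2]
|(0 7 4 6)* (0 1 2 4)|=4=|(0 7)(1 2 4 6)|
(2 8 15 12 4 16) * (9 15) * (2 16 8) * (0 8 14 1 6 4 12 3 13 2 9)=(16)(0 8)(1 6 4 14)(2 9 15 3 13)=[8, 6, 9, 13, 14, 5, 4, 7, 0, 15, 10, 11, 12, 2, 1, 3, 16]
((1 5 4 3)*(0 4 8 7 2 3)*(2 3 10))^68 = ((0 4)(1 5 8 7 3)(2 10))^68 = (10)(1 7 5 3 8)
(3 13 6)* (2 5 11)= (2 5 11)(3 13 6)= [0, 1, 5, 13, 4, 11, 3, 7, 8, 9, 10, 2, 12, 6]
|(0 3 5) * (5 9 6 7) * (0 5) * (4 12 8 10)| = |(0 3 9 6 7)(4 12 8 10)| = 20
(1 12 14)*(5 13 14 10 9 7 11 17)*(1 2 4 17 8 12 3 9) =[0, 3, 4, 9, 17, 13, 6, 11, 12, 7, 1, 8, 10, 14, 2, 15, 16, 5] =(1 3 9 7 11 8 12 10)(2 4 17 5 13 14)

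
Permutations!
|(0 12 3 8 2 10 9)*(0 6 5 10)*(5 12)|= |(0 5 10 9 6 12 3 8 2)|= 9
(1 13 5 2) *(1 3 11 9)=[0, 13, 3, 11, 4, 2, 6, 7, 8, 1, 10, 9, 12, 5]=(1 13 5 2 3 11 9)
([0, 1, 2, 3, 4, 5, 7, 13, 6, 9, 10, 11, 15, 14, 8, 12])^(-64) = [0, 1, 2, 3, 4, 5, 7, 13, 6, 9, 10, 11, 12, 14, 8, 15]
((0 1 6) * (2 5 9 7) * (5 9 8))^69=(9)(5 8)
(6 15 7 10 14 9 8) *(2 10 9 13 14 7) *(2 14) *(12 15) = (2 10 7 9 8 6 12 15 14 13) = [0, 1, 10, 3, 4, 5, 12, 9, 6, 8, 7, 11, 15, 2, 13, 14]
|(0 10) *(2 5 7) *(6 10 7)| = 6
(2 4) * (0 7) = [7, 1, 4, 3, 2, 5, 6, 0] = (0 7)(2 4)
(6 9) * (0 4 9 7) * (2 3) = [4, 1, 3, 2, 9, 5, 7, 0, 8, 6] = (0 4 9 6 7)(2 3)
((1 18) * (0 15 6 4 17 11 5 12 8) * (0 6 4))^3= (0 17 12)(1 18)(4 5 6)(8 15 11)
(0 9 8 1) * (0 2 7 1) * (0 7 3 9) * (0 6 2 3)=[6, 3, 0, 9, 4, 5, 2, 1, 7, 8]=(0 6 2)(1 3 9 8 7)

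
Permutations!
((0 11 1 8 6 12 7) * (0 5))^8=(12)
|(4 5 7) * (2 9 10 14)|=|(2 9 10 14)(4 5 7)|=12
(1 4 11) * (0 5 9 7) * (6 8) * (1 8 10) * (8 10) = (0 5 9 7)(1 4 11 10)(6 8) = [5, 4, 2, 3, 11, 9, 8, 0, 6, 7, 1, 10]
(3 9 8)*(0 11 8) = [11, 1, 2, 9, 4, 5, 6, 7, 3, 0, 10, 8] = (0 11 8 3 9)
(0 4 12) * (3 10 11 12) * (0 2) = [4, 1, 0, 10, 3, 5, 6, 7, 8, 9, 11, 12, 2] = (0 4 3 10 11 12 2)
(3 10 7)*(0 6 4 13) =(0 6 4 13)(3 10 7) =[6, 1, 2, 10, 13, 5, 4, 3, 8, 9, 7, 11, 12, 0]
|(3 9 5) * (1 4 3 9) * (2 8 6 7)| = 12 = |(1 4 3)(2 8 6 7)(5 9)|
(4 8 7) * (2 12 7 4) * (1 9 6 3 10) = (1 9 6 3 10)(2 12 7)(4 8) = [0, 9, 12, 10, 8, 5, 3, 2, 4, 6, 1, 11, 7]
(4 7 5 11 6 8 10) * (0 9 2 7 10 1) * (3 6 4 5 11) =(0 9 2 7 11 4 10 5 3 6 8 1) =[9, 0, 7, 6, 10, 3, 8, 11, 1, 2, 5, 4]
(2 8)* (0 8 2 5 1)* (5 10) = (0 8 10 5 1) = [8, 0, 2, 3, 4, 1, 6, 7, 10, 9, 5]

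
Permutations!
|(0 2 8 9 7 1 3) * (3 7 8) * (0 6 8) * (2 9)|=|(0 9)(1 7)(2 3 6 8)|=4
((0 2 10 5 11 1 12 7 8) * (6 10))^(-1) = (0 8 7 12 1 11 5 10 6 2)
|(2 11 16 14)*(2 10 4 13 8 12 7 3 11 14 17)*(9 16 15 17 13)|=14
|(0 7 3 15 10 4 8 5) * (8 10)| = 6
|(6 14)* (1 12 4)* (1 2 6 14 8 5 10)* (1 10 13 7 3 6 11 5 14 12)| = 11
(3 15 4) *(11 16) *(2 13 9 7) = (2 13 9 7)(3 15 4)(11 16) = [0, 1, 13, 15, 3, 5, 6, 2, 8, 7, 10, 16, 12, 9, 14, 4, 11]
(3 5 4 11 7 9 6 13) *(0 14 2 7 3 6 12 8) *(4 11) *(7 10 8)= (0 14 2 10 8)(3 5 11)(6 13)(7 9 12)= [14, 1, 10, 5, 4, 11, 13, 9, 0, 12, 8, 3, 7, 6, 2]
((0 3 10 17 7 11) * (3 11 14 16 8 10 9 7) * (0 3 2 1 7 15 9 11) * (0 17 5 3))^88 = ((0 17 2 1 7 14 16 8 10 5 3 11)(9 15))^88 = (0 7 10)(1 8 11)(2 16 3)(5 17 14)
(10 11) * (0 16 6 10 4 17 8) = (0 16 6 10 11 4 17 8) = [16, 1, 2, 3, 17, 5, 10, 7, 0, 9, 11, 4, 12, 13, 14, 15, 6, 8]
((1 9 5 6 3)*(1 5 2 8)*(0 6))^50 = ((0 6 3 5)(1 9 2 8))^50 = (0 3)(1 2)(5 6)(8 9)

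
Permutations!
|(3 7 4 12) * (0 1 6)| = |(0 1 6)(3 7 4 12)| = 12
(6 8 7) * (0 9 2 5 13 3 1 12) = (0 9 2 5 13 3 1 12)(6 8 7) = [9, 12, 5, 1, 4, 13, 8, 6, 7, 2, 10, 11, 0, 3]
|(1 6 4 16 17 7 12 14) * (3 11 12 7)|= 9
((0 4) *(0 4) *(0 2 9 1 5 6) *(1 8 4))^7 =(0 6 5 1 4 8 9 2)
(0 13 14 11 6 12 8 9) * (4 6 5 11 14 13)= [4, 1, 2, 3, 6, 11, 12, 7, 9, 0, 10, 5, 8, 13, 14]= (14)(0 4 6 12 8 9)(5 11)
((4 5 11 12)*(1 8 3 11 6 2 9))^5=((1 8 3 11 12 4 5 6 2 9))^5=(1 4)(2 11)(3 6)(5 8)(9 12)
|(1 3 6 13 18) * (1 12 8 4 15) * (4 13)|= |(1 3 6 4 15)(8 13 18 12)|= 20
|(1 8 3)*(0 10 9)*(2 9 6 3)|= 8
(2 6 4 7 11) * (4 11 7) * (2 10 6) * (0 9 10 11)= [9, 1, 2, 3, 4, 5, 0, 7, 8, 10, 6, 11]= (11)(0 9 10 6)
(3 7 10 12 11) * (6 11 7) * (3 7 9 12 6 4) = (3 4)(6 11 7 10)(9 12) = [0, 1, 2, 4, 3, 5, 11, 10, 8, 12, 6, 7, 9]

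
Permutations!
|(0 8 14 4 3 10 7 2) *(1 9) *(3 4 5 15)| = |(0 8 14 5 15 3 10 7 2)(1 9)| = 18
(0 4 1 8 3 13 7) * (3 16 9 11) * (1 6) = [4, 8, 2, 13, 6, 5, 1, 0, 16, 11, 10, 3, 12, 7, 14, 15, 9] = (0 4 6 1 8 16 9 11 3 13 7)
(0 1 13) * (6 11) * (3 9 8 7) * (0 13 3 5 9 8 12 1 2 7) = (13)(0 2 7 5 9 12 1 3 8)(6 11) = [2, 3, 7, 8, 4, 9, 11, 5, 0, 12, 10, 6, 1, 13]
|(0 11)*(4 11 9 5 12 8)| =|(0 9 5 12 8 4 11)| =7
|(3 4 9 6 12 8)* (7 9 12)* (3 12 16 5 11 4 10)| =|(3 10)(4 16 5 11)(6 7 9)(8 12)| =12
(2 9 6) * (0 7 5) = (0 7 5)(2 9 6) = [7, 1, 9, 3, 4, 0, 2, 5, 8, 6]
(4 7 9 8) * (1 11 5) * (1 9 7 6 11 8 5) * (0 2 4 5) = (0 2 4 6 11 1 8 5 9) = [2, 8, 4, 3, 6, 9, 11, 7, 5, 0, 10, 1]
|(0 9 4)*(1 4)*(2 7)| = |(0 9 1 4)(2 7)| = 4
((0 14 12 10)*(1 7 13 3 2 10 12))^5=(0 3 1 10 13 14 2 7)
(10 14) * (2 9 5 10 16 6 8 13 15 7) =(2 9 5 10 14 16 6 8 13 15 7) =[0, 1, 9, 3, 4, 10, 8, 2, 13, 5, 14, 11, 12, 15, 16, 7, 6]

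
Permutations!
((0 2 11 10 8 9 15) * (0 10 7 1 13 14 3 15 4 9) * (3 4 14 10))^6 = (15)(0 10 1 11)(2 8 13 7)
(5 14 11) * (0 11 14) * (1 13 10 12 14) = [11, 13, 2, 3, 4, 0, 6, 7, 8, 9, 12, 5, 14, 10, 1] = (0 11 5)(1 13 10 12 14)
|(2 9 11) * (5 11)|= |(2 9 5 11)|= 4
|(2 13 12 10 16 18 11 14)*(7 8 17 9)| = 8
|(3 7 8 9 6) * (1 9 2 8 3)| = |(1 9 6)(2 8)(3 7)| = 6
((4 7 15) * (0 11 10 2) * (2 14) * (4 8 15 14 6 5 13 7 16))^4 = (16)(0 5 2 6 14 10 7 11 13)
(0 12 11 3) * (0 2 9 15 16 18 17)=[12, 1, 9, 2, 4, 5, 6, 7, 8, 15, 10, 3, 11, 13, 14, 16, 18, 0, 17]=(0 12 11 3 2 9 15 16 18 17)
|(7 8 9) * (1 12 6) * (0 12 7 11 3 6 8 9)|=|(0 12 8)(1 7 9 11 3 6)|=6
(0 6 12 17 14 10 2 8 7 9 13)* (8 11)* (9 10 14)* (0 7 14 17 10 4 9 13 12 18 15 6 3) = (0 3)(2 11 8 14 17 13 7 4 9 12 10)(6 18 15) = [3, 1, 11, 0, 9, 5, 18, 4, 14, 12, 2, 8, 10, 7, 17, 6, 16, 13, 15]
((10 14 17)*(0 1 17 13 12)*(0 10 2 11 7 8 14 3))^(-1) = (0 3 10 12 13 14 8 7 11 2 17 1)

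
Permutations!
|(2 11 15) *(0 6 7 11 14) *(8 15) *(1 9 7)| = 10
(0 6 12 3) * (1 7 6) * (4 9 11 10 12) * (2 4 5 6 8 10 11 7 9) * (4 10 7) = (0 1 9 4 2 10 12 3)(5 6)(7 8) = [1, 9, 10, 0, 2, 6, 5, 8, 7, 4, 12, 11, 3]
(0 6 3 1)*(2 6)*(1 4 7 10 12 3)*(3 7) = (0 2 6 1)(3 4)(7 10 12) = [2, 0, 6, 4, 3, 5, 1, 10, 8, 9, 12, 11, 7]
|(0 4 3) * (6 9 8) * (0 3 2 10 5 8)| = 8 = |(0 4 2 10 5 8 6 9)|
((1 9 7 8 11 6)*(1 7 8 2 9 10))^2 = ((1 10)(2 9 8 11 6 7))^2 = (2 8 6)(7 9 11)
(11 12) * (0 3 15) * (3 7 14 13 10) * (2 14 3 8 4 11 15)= (0 7 3 2 14 13 10 8 4 11 12 15)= [7, 1, 14, 2, 11, 5, 6, 3, 4, 9, 8, 12, 15, 10, 13, 0]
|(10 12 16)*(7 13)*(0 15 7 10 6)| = |(0 15 7 13 10 12 16 6)| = 8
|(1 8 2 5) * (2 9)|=|(1 8 9 2 5)|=5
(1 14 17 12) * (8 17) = [0, 14, 2, 3, 4, 5, 6, 7, 17, 9, 10, 11, 1, 13, 8, 15, 16, 12] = (1 14 8 17 12)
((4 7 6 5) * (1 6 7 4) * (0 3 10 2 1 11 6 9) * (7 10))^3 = (11)(0 10 9 7 1 3 2)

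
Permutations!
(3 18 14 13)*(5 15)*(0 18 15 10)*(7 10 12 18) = (0 7 10)(3 15 5 12 18 14 13) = [7, 1, 2, 15, 4, 12, 6, 10, 8, 9, 0, 11, 18, 3, 13, 5, 16, 17, 14]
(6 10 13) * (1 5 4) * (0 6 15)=(0 6 10 13 15)(1 5 4)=[6, 5, 2, 3, 1, 4, 10, 7, 8, 9, 13, 11, 12, 15, 14, 0]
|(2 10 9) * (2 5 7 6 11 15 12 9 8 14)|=28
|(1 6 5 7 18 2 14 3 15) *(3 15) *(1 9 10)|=|(1 6 5 7 18 2 14 15 9 10)|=10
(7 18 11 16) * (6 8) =(6 8)(7 18 11 16) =[0, 1, 2, 3, 4, 5, 8, 18, 6, 9, 10, 16, 12, 13, 14, 15, 7, 17, 11]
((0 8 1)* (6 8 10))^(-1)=((0 10 6 8 1))^(-1)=(0 1 8 6 10)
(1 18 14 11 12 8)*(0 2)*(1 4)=(0 2)(1 18 14 11 12 8 4)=[2, 18, 0, 3, 1, 5, 6, 7, 4, 9, 10, 12, 8, 13, 11, 15, 16, 17, 14]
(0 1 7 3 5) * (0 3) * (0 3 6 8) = [1, 7, 2, 5, 4, 6, 8, 3, 0] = (0 1 7 3 5 6 8)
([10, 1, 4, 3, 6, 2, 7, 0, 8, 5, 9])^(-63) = [10, 1, 4, 3, 6, 2, 7, 0, 8, 5, 9]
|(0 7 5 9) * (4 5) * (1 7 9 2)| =|(0 9)(1 7 4 5 2)| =10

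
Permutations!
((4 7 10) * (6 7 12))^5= ((4 12 6 7 10))^5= (12)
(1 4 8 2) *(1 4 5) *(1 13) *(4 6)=(1 5 13)(2 6 4 8)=[0, 5, 6, 3, 8, 13, 4, 7, 2, 9, 10, 11, 12, 1]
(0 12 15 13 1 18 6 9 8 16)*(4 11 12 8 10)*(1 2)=[8, 18, 1, 3, 11, 5, 9, 7, 16, 10, 4, 12, 15, 2, 14, 13, 0, 17, 6]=(0 8 16)(1 18 6 9 10 4 11 12 15 13 2)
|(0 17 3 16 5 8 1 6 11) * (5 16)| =|(0 17 3 5 8 1 6 11)| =8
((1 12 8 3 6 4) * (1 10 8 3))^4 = (1 4 12 10 3 8 6)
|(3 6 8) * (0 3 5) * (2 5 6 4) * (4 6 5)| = |(0 3 6 8 5)(2 4)| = 10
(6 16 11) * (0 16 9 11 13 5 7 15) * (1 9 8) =(0 16 13 5 7 15)(1 9 11 6 8) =[16, 9, 2, 3, 4, 7, 8, 15, 1, 11, 10, 6, 12, 5, 14, 0, 13]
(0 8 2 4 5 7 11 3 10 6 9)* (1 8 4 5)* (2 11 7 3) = (0 4 1 8 11 2 5 3 10 6 9) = [4, 8, 5, 10, 1, 3, 9, 7, 11, 0, 6, 2]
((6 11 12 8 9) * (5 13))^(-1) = (5 13)(6 9 8 12 11)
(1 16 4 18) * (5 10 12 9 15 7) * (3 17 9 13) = [0, 16, 2, 17, 18, 10, 6, 5, 8, 15, 12, 11, 13, 3, 14, 7, 4, 9, 1] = (1 16 4 18)(3 17 9 15 7 5 10 12 13)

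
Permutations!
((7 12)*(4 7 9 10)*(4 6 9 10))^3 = ((4 7 12 10 6 9))^3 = (4 10)(6 7)(9 12)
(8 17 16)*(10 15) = [0, 1, 2, 3, 4, 5, 6, 7, 17, 9, 15, 11, 12, 13, 14, 10, 8, 16] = (8 17 16)(10 15)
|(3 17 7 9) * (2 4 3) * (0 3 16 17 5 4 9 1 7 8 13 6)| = |(0 3 5 4 16 17 8 13 6)(1 7)(2 9)| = 18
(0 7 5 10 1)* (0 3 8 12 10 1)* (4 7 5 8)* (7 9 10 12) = (12)(0 5 1 3 4 9 10)(7 8) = [5, 3, 2, 4, 9, 1, 6, 8, 7, 10, 0, 11, 12]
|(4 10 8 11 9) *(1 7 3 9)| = 8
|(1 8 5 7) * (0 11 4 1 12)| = 8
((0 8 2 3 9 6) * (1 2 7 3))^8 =(0 7 9)(3 6 8)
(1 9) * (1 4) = (1 9 4) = [0, 9, 2, 3, 1, 5, 6, 7, 8, 4]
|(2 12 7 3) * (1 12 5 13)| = |(1 12 7 3 2 5 13)| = 7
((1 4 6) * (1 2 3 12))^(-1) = (1 12 3 2 6 4)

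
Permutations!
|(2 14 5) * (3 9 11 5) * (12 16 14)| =|(2 12 16 14 3 9 11 5)| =8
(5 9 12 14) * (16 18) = (5 9 12 14)(16 18) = [0, 1, 2, 3, 4, 9, 6, 7, 8, 12, 10, 11, 14, 13, 5, 15, 18, 17, 16]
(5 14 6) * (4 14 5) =(4 14 6) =[0, 1, 2, 3, 14, 5, 4, 7, 8, 9, 10, 11, 12, 13, 6]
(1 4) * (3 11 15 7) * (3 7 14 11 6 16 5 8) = (1 4)(3 6 16 5 8)(11 15 14) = [0, 4, 2, 6, 1, 8, 16, 7, 3, 9, 10, 15, 12, 13, 11, 14, 5]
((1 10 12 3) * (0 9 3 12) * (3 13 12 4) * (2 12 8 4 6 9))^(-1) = (0 10 1 3 4 8 13 9 6 12 2)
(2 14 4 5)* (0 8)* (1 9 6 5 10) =(0 8)(1 9 6 5 2 14 4 10) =[8, 9, 14, 3, 10, 2, 5, 7, 0, 6, 1, 11, 12, 13, 4]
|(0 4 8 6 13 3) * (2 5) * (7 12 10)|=6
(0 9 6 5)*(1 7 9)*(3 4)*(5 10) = [1, 7, 2, 4, 3, 0, 10, 9, 8, 6, 5] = (0 1 7 9 6 10 5)(3 4)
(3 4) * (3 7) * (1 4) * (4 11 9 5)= (1 11 9 5 4 7 3)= [0, 11, 2, 1, 7, 4, 6, 3, 8, 5, 10, 9]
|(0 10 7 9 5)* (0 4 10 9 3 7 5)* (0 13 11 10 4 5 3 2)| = 8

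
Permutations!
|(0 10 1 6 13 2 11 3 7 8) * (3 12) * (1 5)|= 12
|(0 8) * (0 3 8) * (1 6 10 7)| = |(1 6 10 7)(3 8)| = 4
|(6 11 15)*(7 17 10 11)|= |(6 7 17 10 11 15)|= 6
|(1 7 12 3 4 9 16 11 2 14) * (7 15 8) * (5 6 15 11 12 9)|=20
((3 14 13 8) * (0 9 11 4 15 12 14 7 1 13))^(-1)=((0 9 11 4 15 12 14)(1 13 8 3 7))^(-1)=(0 14 12 15 4 11 9)(1 7 3 8 13)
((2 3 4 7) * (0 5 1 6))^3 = (0 6 1 5)(2 7 4 3)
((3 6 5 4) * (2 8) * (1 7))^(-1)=(1 7)(2 8)(3 4 5 6)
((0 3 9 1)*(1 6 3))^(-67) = (0 1)(3 6 9)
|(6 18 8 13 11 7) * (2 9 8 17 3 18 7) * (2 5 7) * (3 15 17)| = 8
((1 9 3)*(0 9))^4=(9)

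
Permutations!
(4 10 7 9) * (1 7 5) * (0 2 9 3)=(0 2 9 4 10 5 1 7 3)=[2, 7, 9, 0, 10, 1, 6, 3, 8, 4, 5]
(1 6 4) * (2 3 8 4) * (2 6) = (1 2 3 8 4) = [0, 2, 3, 8, 1, 5, 6, 7, 4]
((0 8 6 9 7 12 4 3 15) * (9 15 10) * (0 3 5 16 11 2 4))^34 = (0 7 10 15 8 12 9 3 6)(2 11 16 5 4)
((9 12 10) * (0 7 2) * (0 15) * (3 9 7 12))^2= ((0 12 10 7 2 15)(3 9))^2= (0 10 2)(7 15 12)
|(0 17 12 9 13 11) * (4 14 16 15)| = 12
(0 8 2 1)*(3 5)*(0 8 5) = (0 5 3)(1 8 2) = [5, 8, 1, 0, 4, 3, 6, 7, 2]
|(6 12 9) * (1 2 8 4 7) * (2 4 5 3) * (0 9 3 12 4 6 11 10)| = |(0 9 11 10)(1 6 4 7)(2 8 5 12 3)| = 20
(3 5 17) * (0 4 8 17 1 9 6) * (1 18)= (0 4 8 17 3 5 18 1 9 6)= [4, 9, 2, 5, 8, 18, 0, 7, 17, 6, 10, 11, 12, 13, 14, 15, 16, 3, 1]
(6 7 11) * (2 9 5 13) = (2 9 5 13)(6 7 11) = [0, 1, 9, 3, 4, 13, 7, 11, 8, 5, 10, 6, 12, 2]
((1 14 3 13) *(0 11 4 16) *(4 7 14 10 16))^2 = ((0 11 7 14 3 13 1 10 16))^2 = (0 7 3 1 16 11 14 13 10)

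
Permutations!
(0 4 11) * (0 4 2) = (0 2)(4 11) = [2, 1, 0, 3, 11, 5, 6, 7, 8, 9, 10, 4]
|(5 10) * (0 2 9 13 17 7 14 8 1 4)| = 10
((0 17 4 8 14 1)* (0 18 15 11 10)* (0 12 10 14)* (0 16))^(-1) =(0 16 8 4 17)(1 14 11 15 18)(10 12)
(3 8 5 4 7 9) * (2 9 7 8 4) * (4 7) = (2 9 3 7 4 8 5) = [0, 1, 9, 7, 8, 2, 6, 4, 5, 3]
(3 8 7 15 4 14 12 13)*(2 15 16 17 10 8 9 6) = (2 15 4 14 12 13 3 9 6)(7 16 17 10 8) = [0, 1, 15, 9, 14, 5, 2, 16, 7, 6, 8, 11, 13, 3, 12, 4, 17, 10]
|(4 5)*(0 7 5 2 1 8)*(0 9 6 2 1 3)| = 10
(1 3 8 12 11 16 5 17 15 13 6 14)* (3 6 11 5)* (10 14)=[0, 6, 2, 8, 4, 17, 10, 7, 12, 9, 14, 16, 5, 11, 1, 13, 3, 15]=(1 6 10 14)(3 8 12 5 17 15 13 11 16)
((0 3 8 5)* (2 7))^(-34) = (0 8)(3 5)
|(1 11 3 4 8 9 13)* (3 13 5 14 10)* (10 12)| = 24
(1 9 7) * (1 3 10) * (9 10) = (1 10)(3 9 7) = [0, 10, 2, 9, 4, 5, 6, 3, 8, 7, 1]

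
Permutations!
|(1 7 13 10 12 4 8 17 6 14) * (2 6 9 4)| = |(1 7 13 10 12 2 6 14)(4 8 17 9)| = 8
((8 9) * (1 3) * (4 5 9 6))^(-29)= (1 3)(4 5 9 8 6)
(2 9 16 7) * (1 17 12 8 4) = (1 17 12 8 4)(2 9 16 7) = [0, 17, 9, 3, 1, 5, 6, 2, 4, 16, 10, 11, 8, 13, 14, 15, 7, 12]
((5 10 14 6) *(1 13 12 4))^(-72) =(14)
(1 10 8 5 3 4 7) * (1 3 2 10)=(2 10 8 5)(3 4 7)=[0, 1, 10, 4, 7, 2, 6, 3, 5, 9, 8]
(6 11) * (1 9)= (1 9)(6 11)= [0, 9, 2, 3, 4, 5, 11, 7, 8, 1, 10, 6]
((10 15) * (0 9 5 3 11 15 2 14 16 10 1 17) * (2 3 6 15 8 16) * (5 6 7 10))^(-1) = (0 17 1 15 6 9)(2 14)(3 10 7 5 16 8 11)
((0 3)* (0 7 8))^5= (0 3 7 8)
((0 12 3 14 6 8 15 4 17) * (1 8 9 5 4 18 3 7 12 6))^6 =(18)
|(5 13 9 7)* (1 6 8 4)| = |(1 6 8 4)(5 13 9 7)| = 4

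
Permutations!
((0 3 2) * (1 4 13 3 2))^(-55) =(0 2)(1 4 13 3)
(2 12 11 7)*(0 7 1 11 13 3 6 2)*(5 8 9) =(0 7)(1 11)(2 12 13 3 6)(5 8 9) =[7, 11, 12, 6, 4, 8, 2, 0, 9, 5, 10, 1, 13, 3]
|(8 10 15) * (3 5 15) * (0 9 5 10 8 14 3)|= 7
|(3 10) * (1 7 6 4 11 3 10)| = 6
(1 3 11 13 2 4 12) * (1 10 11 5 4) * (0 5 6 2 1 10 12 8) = (0 5 4 8)(1 3 6 2 10 11 13) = [5, 3, 10, 6, 8, 4, 2, 7, 0, 9, 11, 13, 12, 1]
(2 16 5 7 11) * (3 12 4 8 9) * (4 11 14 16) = (2 4 8 9 3 12 11)(5 7 14 16) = [0, 1, 4, 12, 8, 7, 6, 14, 9, 3, 10, 2, 11, 13, 16, 15, 5]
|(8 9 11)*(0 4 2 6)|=12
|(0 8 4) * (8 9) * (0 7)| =|(0 9 8 4 7)| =5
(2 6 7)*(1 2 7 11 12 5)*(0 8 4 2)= (0 8 4 2 6 11 12 5 1)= [8, 0, 6, 3, 2, 1, 11, 7, 4, 9, 10, 12, 5]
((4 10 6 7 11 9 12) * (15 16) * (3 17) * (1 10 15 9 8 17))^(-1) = ((1 10 6 7 11 8 17 3)(4 15 16 9 12))^(-1) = (1 3 17 8 11 7 6 10)(4 12 9 16 15)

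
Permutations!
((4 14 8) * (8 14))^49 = ((14)(4 8))^49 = (14)(4 8)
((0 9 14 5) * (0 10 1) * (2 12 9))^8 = ((0 2 12 9 14 5 10 1))^8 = (14)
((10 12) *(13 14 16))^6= ((10 12)(13 14 16))^6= (16)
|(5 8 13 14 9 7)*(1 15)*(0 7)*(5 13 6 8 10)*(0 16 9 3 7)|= 4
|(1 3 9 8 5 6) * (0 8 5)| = 10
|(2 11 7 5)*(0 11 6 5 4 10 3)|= 6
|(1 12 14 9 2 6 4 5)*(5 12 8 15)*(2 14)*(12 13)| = 20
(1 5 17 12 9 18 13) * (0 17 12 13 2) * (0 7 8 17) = (1 5 12 9 18 2 7 8 17 13) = [0, 5, 7, 3, 4, 12, 6, 8, 17, 18, 10, 11, 9, 1, 14, 15, 16, 13, 2]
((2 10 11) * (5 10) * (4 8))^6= ((2 5 10 11)(4 8))^6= (2 10)(5 11)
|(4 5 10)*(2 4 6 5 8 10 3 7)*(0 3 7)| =14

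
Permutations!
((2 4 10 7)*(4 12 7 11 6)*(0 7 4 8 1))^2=(0 2 4 11 8)(1 7 12 10 6)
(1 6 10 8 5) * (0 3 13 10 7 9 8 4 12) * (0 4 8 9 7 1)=[3, 6, 2, 13, 12, 0, 1, 7, 5, 9, 8, 11, 4, 10]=(0 3 13 10 8 5)(1 6)(4 12)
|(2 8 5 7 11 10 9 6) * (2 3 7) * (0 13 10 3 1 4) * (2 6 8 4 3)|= |(0 13 10 9 8 5 6 1 3 7 11 2 4)|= 13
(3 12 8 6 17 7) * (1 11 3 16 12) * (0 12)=(0 12 8 6 17 7 16)(1 11 3)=[12, 11, 2, 1, 4, 5, 17, 16, 6, 9, 10, 3, 8, 13, 14, 15, 0, 7]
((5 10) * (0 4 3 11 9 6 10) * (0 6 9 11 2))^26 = ((11)(0 4 3 2)(5 6 10))^26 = (11)(0 3)(2 4)(5 10 6)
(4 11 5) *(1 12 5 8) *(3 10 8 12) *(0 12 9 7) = (0 12 5 4 11 9 7)(1 3 10 8) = [12, 3, 2, 10, 11, 4, 6, 0, 1, 7, 8, 9, 5]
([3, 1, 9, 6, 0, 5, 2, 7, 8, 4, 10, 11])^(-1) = [4, 1, 6, 0, 9, 5, 3, 7, 8, 2, 10, 11]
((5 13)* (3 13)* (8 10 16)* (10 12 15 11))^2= ((3 13 5)(8 12 15 11 10 16))^2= (3 5 13)(8 15 10)(11 16 12)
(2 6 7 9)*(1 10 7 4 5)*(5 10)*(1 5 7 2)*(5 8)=(1 7 9)(2 6 4 10)(5 8)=[0, 7, 6, 3, 10, 8, 4, 9, 5, 1, 2]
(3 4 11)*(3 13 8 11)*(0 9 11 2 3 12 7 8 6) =[9, 1, 3, 4, 12, 5, 0, 8, 2, 11, 10, 13, 7, 6] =(0 9 11 13 6)(2 3 4 12 7 8)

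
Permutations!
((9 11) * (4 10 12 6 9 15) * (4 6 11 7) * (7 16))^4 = (4 15 7 11 16 12 9 10 6)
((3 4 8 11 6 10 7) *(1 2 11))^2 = (1 11 10 3 8 2 6 7 4)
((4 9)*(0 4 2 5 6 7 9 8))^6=(2 5 6 7 9)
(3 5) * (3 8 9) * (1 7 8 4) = (1 7 8 9 3 5 4) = [0, 7, 2, 5, 1, 4, 6, 8, 9, 3]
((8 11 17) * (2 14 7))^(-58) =(2 7 14)(8 17 11)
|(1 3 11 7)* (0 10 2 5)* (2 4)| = |(0 10 4 2 5)(1 3 11 7)| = 20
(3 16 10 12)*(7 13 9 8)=[0, 1, 2, 16, 4, 5, 6, 13, 7, 8, 12, 11, 3, 9, 14, 15, 10]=(3 16 10 12)(7 13 9 8)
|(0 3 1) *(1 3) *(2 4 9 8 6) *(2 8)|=6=|(0 1)(2 4 9)(6 8)|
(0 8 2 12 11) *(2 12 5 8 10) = [10, 1, 5, 3, 4, 8, 6, 7, 12, 9, 2, 0, 11] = (0 10 2 5 8 12 11)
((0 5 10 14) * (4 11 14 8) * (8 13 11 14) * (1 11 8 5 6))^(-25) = (0 10)(1 8)(4 11)(5 14)(6 13)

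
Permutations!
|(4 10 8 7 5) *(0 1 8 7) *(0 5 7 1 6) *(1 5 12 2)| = 12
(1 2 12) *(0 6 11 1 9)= (0 6 11 1 2 12 9)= [6, 2, 12, 3, 4, 5, 11, 7, 8, 0, 10, 1, 9]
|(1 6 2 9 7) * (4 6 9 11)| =12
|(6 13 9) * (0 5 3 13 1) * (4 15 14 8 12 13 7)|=|(0 5 3 7 4 15 14 8 12 13 9 6 1)|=13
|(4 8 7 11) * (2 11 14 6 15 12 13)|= 10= |(2 11 4 8 7 14 6 15 12 13)|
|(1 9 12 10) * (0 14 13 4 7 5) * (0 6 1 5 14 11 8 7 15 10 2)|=15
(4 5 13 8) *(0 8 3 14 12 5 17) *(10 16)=(0 8 4 17)(3 14 12 5 13)(10 16)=[8, 1, 2, 14, 17, 13, 6, 7, 4, 9, 16, 11, 5, 3, 12, 15, 10, 0]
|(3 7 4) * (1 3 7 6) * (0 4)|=3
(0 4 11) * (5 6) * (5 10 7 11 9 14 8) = (0 4 9 14 8 5 6 10 7 11) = [4, 1, 2, 3, 9, 6, 10, 11, 5, 14, 7, 0, 12, 13, 8]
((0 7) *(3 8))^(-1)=(0 7)(3 8)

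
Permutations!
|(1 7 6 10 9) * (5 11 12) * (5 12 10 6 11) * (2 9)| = |(12)(1 7 11 10 2 9)| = 6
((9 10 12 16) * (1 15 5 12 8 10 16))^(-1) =((1 15 5 12)(8 10)(9 16))^(-1) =(1 12 5 15)(8 10)(9 16)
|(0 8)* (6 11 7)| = 6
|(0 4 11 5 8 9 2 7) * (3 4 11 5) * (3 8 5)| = |(0 11 8 9 2 7)(3 4)| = 6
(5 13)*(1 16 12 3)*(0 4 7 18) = [4, 16, 2, 1, 7, 13, 6, 18, 8, 9, 10, 11, 3, 5, 14, 15, 12, 17, 0] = (0 4 7 18)(1 16 12 3)(5 13)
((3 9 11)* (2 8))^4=(3 9 11)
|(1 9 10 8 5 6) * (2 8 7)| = |(1 9 10 7 2 8 5 6)| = 8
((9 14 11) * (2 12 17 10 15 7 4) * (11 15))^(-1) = (2 4 7 15 14 9 11 10 17 12)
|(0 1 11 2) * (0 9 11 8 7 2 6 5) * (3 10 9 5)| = 30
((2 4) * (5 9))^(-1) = (2 4)(5 9)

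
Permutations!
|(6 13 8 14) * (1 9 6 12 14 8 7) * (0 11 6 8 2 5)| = 10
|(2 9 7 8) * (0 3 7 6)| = |(0 3 7 8 2 9 6)| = 7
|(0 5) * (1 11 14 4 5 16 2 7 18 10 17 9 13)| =14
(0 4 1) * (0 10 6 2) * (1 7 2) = [4, 10, 0, 3, 7, 5, 1, 2, 8, 9, 6] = (0 4 7 2)(1 10 6)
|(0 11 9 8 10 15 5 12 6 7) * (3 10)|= |(0 11 9 8 3 10 15 5 12 6 7)|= 11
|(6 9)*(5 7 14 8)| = 4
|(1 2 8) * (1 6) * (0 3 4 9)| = |(0 3 4 9)(1 2 8 6)| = 4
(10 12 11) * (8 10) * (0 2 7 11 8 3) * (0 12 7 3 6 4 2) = (2 3 12 8 10 7 11 6 4) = [0, 1, 3, 12, 2, 5, 4, 11, 10, 9, 7, 6, 8]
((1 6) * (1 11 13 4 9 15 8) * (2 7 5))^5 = (1 9 11 8 4 6 15 13)(2 5 7)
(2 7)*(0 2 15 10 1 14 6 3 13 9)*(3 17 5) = (0 2 7 15 10 1 14 6 17 5 3 13 9) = [2, 14, 7, 13, 4, 3, 17, 15, 8, 0, 1, 11, 12, 9, 6, 10, 16, 5]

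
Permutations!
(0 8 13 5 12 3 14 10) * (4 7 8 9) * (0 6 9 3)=(0 3 14 10 6 9 4 7 8 13 5 12)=[3, 1, 2, 14, 7, 12, 9, 8, 13, 4, 6, 11, 0, 5, 10]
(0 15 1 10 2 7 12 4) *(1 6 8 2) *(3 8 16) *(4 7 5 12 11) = (0 15 6 16 3 8 2 5 12 7 11 4)(1 10) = [15, 10, 5, 8, 0, 12, 16, 11, 2, 9, 1, 4, 7, 13, 14, 6, 3]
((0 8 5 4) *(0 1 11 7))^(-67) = ((0 8 5 4 1 11 7))^(-67) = (0 4 7 5 11 8 1)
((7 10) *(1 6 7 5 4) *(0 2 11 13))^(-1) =(0 13 11 2)(1 4 5 10 7 6)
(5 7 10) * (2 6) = (2 6)(5 7 10) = [0, 1, 6, 3, 4, 7, 2, 10, 8, 9, 5]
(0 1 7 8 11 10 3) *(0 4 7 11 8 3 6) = (0 1 11 10 6)(3 4 7) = [1, 11, 2, 4, 7, 5, 0, 3, 8, 9, 6, 10]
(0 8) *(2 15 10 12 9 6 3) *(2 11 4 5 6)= (0 8)(2 15 10 12 9)(3 11 4 5 6)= [8, 1, 15, 11, 5, 6, 3, 7, 0, 2, 12, 4, 9, 13, 14, 10]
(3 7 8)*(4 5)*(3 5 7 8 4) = (3 8 5)(4 7) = [0, 1, 2, 8, 7, 3, 6, 4, 5]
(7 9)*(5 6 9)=(5 6 9 7)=[0, 1, 2, 3, 4, 6, 9, 5, 8, 7]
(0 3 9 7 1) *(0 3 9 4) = (0 9 7 1 3 4) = [9, 3, 2, 4, 0, 5, 6, 1, 8, 7]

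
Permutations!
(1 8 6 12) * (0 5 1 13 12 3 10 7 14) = [5, 8, 2, 10, 4, 1, 3, 14, 6, 9, 7, 11, 13, 12, 0] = (0 5 1 8 6 3 10 7 14)(12 13)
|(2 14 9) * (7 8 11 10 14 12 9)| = |(2 12 9)(7 8 11 10 14)| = 15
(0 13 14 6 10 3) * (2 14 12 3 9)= (0 13 12 3)(2 14 6 10 9)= [13, 1, 14, 0, 4, 5, 10, 7, 8, 2, 9, 11, 3, 12, 6]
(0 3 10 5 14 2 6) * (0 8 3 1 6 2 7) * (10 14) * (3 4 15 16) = (0 1 6 8 4 15 16 3 14 7)(5 10) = [1, 6, 2, 14, 15, 10, 8, 0, 4, 9, 5, 11, 12, 13, 7, 16, 3]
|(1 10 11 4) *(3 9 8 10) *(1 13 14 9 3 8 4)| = |(1 8 10 11)(4 13 14 9)| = 4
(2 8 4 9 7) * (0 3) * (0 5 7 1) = (0 3 5 7 2 8 4 9 1) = [3, 0, 8, 5, 9, 7, 6, 2, 4, 1]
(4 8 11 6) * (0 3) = (0 3)(4 8 11 6) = [3, 1, 2, 0, 8, 5, 4, 7, 11, 9, 10, 6]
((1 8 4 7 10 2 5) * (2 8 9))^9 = ((1 9 2 5)(4 7 10 8))^9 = (1 9 2 5)(4 7 10 8)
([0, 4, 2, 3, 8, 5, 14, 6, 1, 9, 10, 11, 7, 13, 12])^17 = [0, 8, 2, 3, 1, 5, 14, 6, 4, 9, 10, 11, 7, 13, 12]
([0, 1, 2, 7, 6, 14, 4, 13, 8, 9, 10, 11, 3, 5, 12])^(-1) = [0, 1, 2, 12, 6, 13, 4, 3, 8, 9, 10, 11, 14, 7, 5]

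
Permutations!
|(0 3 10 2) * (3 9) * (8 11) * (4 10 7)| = 14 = |(0 9 3 7 4 10 2)(8 11)|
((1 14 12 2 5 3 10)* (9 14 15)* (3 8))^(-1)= (1 10 3 8 5 2 12 14 9 15)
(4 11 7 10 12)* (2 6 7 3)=(2 6 7 10 12 4 11 3)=[0, 1, 6, 2, 11, 5, 7, 10, 8, 9, 12, 3, 4]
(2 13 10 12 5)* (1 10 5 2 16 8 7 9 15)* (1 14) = (1 10 12 2 13 5 16 8 7 9 15 14) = [0, 10, 13, 3, 4, 16, 6, 9, 7, 15, 12, 11, 2, 5, 1, 14, 8]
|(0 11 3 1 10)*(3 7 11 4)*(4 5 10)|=|(0 5 10)(1 4 3)(7 11)|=6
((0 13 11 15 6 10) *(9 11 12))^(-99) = (0 15 12 10 11 13 6 9)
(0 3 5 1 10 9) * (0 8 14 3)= (1 10 9 8 14 3 5)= [0, 10, 2, 5, 4, 1, 6, 7, 14, 8, 9, 11, 12, 13, 3]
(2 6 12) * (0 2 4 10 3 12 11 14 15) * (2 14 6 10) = [14, 1, 10, 12, 2, 5, 11, 7, 8, 9, 3, 6, 4, 13, 15, 0] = (0 14 15)(2 10 3 12 4)(6 11)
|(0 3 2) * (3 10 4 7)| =6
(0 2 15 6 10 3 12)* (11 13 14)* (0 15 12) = (0 2 12 15 6 10 3)(11 13 14) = [2, 1, 12, 0, 4, 5, 10, 7, 8, 9, 3, 13, 15, 14, 11, 6]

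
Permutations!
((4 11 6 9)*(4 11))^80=(6 11 9)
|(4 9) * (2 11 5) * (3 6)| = 6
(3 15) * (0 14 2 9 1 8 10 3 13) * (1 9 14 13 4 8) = (0 13)(2 14)(3 15 4 8 10) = [13, 1, 14, 15, 8, 5, 6, 7, 10, 9, 3, 11, 12, 0, 2, 4]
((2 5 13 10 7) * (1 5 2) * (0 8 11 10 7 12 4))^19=(0 8 11 10 12 4)(1 7 13 5)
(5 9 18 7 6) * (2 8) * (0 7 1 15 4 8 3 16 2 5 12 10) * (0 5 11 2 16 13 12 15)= (0 7 6 15 4 8 11 2 3 13 12 10 5 9 18 1)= [7, 0, 3, 13, 8, 9, 15, 6, 11, 18, 5, 2, 10, 12, 14, 4, 16, 17, 1]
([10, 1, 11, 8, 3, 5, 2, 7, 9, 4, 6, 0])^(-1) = (0 11 2 6 10)(3 4 9 8)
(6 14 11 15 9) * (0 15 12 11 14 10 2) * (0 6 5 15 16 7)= [16, 1, 6, 3, 4, 15, 10, 0, 8, 5, 2, 12, 11, 13, 14, 9, 7]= (0 16 7)(2 6 10)(5 15 9)(11 12)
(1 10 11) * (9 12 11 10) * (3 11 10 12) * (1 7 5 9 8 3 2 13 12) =(1 8 3 11 7 5 9 2 13 12 10) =[0, 8, 13, 11, 4, 9, 6, 5, 3, 2, 1, 7, 10, 12]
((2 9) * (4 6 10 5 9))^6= ((2 4 6 10 5 9))^6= (10)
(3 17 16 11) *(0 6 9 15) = (0 6 9 15)(3 17 16 11) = [6, 1, 2, 17, 4, 5, 9, 7, 8, 15, 10, 3, 12, 13, 14, 0, 11, 16]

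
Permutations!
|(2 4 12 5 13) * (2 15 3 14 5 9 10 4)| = |(3 14 5 13 15)(4 12 9 10)| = 20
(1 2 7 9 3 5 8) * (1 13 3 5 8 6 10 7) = (1 2)(3 8 13)(5 6 10 7 9) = [0, 2, 1, 8, 4, 6, 10, 9, 13, 5, 7, 11, 12, 3]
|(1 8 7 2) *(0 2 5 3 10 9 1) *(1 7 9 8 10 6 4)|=|(0 2)(1 10 8 9 7 5 3 6 4)|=18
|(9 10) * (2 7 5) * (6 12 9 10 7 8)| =7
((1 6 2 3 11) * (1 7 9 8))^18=((1 6 2 3 11 7 9 8))^18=(1 2 11 9)(3 7 8 6)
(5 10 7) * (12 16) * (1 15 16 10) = (1 15 16 12 10 7 5) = [0, 15, 2, 3, 4, 1, 6, 5, 8, 9, 7, 11, 10, 13, 14, 16, 12]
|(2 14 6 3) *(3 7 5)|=6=|(2 14 6 7 5 3)|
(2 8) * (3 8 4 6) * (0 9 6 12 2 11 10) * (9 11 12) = (0 11 10)(2 4 9 6 3 8 12) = [11, 1, 4, 8, 9, 5, 3, 7, 12, 6, 0, 10, 2]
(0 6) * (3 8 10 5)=(0 6)(3 8 10 5)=[6, 1, 2, 8, 4, 3, 0, 7, 10, 9, 5]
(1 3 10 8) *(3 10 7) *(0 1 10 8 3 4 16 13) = [1, 8, 2, 7, 16, 5, 6, 4, 10, 9, 3, 11, 12, 0, 14, 15, 13] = (0 1 8 10 3 7 4 16 13)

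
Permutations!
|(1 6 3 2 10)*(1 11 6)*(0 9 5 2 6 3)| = |(0 9 5 2 10 11 3 6)| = 8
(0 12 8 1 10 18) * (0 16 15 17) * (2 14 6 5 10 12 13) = (0 13 2 14 6 5 10 18 16 15 17)(1 12 8) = [13, 12, 14, 3, 4, 10, 5, 7, 1, 9, 18, 11, 8, 2, 6, 17, 15, 0, 16]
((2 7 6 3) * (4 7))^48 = (2 6 4 3 7)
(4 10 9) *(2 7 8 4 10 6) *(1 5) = (1 5)(2 7 8 4 6)(9 10) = [0, 5, 7, 3, 6, 1, 2, 8, 4, 10, 9]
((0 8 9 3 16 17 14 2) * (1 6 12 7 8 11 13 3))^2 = (0 13 16 14)(1 12 8)(2 11 3 17)(6 7 9)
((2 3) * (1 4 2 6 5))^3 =(1 3)(2 5)(4 6)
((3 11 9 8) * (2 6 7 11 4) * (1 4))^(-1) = ((1 4 2 6 7 11 9 8 3))^(-1) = (1 3 8 9 11 7 6 2 4)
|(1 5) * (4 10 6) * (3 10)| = |(1 5)(3 10 6 4)| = 4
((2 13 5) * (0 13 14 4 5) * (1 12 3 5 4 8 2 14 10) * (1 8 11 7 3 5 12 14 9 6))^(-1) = ((0 13)(1 14 11 7 3 12 5 9 6)(2 10 8))^(-1) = (0 13)(1 6 9 5 12 3 7 11 14)(2 8 10)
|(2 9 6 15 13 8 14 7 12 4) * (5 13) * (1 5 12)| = 6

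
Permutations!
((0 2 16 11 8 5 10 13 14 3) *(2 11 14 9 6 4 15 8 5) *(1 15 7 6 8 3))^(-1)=((0 11 5 10 13 9 8 2 16 14 1 15 3)(4 7 6))^(-1)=(0 3 15 1 14 16 2 8 9 13 10 5 11)(4 6 7)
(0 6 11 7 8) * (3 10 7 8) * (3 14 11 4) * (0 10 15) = (0 6 4 3 15)(7 14 11 8 10) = [6, 1, 2, 15, 3, 5, 4, 14, 10, 9, 7, 8, 12, 13, 11, 0]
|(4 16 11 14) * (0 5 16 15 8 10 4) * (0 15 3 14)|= |(0 5 16 11)(3 14 15 8 10 4)|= 12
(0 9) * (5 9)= [5, 1, 2, 3, 4, 9, 6, 7, 8, 0]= (0 5 9)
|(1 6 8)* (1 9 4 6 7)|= 4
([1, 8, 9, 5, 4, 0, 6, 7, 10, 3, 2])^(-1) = (0 5 3 9 2 10 8 1)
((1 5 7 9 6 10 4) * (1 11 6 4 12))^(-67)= (1 11 5 6 7 10 9 12 4)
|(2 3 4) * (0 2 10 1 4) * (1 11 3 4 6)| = 6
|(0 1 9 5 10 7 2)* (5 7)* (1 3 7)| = 4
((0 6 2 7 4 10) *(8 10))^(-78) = ((0 6 2 7 4 8 10))^(-78) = (0 10 8 4 7 2 6)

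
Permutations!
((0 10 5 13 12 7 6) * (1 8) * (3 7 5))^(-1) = (0 6 7 3 10)(1 8)(5 12 13)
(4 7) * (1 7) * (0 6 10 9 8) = (0 6 10 9 8)(1 7 4) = [6, 7, 2, 3, 1, 5, 10, 4, 0, 8, 9]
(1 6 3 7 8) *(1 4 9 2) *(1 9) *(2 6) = (1 2 9 6 3 7 8 4) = [0, 2, 9, 7, 1, 5, 3, 8, 4, 6]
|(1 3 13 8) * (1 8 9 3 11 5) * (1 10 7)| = 15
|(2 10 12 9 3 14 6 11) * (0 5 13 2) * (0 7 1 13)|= |(0 5)(1 13 2 10 12 9 3 14 6 11 7)|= 22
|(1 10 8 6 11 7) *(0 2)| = 6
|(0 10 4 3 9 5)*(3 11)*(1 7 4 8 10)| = |(0 1 7 4 11 3 9 5)(8 10)| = 8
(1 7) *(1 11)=(1 7 11)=[0, 7, 2, 3, 4, 5, 6, 11, 8, 9, 10, 1]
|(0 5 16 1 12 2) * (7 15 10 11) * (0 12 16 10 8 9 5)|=|(1 16)(2 12)(5 10 11 7 15 8 9)|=14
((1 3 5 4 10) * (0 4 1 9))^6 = (0 10)(4 9)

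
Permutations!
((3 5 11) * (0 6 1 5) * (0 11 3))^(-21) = ((0 6 1 5 3 11))^(-21) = (0 5)(1 11)(3 6)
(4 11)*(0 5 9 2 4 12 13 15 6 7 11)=[5, 1, 4, 3, 0, 9, 7, 11, 8, 2, 10, 12, 13, 15, 14, 6]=(0 5 9 2 4)(6 7 11 12 13 15)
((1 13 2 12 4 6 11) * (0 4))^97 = (0 4 6 11 1 13 2 12)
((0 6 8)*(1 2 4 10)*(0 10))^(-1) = (0 4 2 1 10 8 6)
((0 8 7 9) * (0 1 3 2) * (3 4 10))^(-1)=(0 2 3 10 4 1 9 7 8)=((0 8 7 9 1 4 10 3 2))^(-1)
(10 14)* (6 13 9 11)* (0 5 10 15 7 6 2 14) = (0 5 10)(2 14 15 7 6 13 9 11) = [5, 1, 14, 3, 4, 10, 13, 6, 8, 11, 0, 2, 12, 9, 15, 7]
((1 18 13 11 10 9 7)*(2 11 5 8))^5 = (1 2)(5 9)(7 8)(10 13)(11 18)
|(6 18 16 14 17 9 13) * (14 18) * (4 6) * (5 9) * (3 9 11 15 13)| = 8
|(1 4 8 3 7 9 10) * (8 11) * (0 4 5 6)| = 11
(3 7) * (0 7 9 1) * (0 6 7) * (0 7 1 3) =(0 7)(1 6)(3 9) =[7, 6, 2, 9, 4, 5, 1, 0, 8, 3]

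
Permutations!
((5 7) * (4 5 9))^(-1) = (4 9 7 5)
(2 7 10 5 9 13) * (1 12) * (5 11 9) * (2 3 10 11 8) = [0, 12, 7, 10, 4, 5, 6, 11, 2, 13, 8, 9, 1, 3] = (1 12)(2 7 11 9 13 3 10 8)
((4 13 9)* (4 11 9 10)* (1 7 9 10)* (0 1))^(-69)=((0 1 7 9 11 10 4 13))^(-69)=(0 9 4 1 11 13 7 10)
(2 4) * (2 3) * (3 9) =(2 4 9 3) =[0, 1, 4, 2, 9, 5, 6, 7, 8, 3]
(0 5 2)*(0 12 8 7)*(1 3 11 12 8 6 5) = (0 1 3 11 12 6 5 2 8 7) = [1, 3, 8, 11, 4, 2, 5, 0, 7, 9, 10, 12, 6]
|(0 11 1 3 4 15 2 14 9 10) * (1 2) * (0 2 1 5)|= |(0 11 1 3 4 15 5)(2 14 9 10)|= 28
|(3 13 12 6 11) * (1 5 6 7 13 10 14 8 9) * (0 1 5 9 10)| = 21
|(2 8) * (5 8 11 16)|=|(2 11 16 5 8)|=5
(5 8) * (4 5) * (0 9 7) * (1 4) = (0 9 7)(1 4 5 8) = [9, 4, 2, 3, 5, 8, 6, 0, 1, 7]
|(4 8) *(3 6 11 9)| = |(3 6 11 9)(4 8)| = 4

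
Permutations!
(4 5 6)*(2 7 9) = [0, 1, 7, 3, 5, 6, 4, 9, 8, 2] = (2 7 9)(4 5 6)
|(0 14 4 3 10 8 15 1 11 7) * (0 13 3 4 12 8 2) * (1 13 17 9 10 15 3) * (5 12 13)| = 10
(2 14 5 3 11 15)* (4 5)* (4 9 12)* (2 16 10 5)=(2 14 9 12 4)(3 11 15 16 10 5)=[0, 1, 14, 11, 2, 3, 6, 7, 8, 12, 5, 15, 4, 13, 9, 16, 10]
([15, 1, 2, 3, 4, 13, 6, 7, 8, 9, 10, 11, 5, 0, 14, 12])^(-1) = (0 13 5 12 15)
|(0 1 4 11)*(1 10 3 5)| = |(0 10 3 5 1 4 11)| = 7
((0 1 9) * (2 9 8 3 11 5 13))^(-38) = (0 2 5 3 1 9 13 11 8)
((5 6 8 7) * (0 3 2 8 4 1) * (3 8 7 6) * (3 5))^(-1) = ((0 8 6 4 1)(2 7 3))^(-1) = (0 1 4 6 8)(2 3 7)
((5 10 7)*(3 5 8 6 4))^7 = (10)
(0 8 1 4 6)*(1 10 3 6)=(0 8 10 3 6)(1 4)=[8, 4, 2, 6, 1, 5, 0, 7, 10, 9, 3]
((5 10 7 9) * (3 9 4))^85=((3 9 5 10 7 4))^85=(3 9 5 10 7 4)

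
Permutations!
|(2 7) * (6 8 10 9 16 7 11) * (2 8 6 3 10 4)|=|(2 11 3 10 9 16 7 8 4)|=9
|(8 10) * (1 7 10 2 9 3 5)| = |(1 7 10 8 2 9 3 5)| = 8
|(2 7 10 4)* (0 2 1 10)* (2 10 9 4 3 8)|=|(0 10 3 8 2 7)(1 9 4)|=6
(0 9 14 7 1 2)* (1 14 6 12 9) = [1, 2, 0, 3, 4, 5, 12, 14, 8, 6, 10, 11, 9, 13, 7] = (0 1 2)(6 12 9)(7 14)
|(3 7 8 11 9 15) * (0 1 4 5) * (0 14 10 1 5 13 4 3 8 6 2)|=|(0 5 14 10 1 3 7 6 2)(4 13)(8 11 9 15)|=36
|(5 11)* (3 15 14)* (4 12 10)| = 6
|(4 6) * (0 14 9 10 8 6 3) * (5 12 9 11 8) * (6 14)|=12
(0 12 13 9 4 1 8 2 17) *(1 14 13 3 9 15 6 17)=[12, 8, 1, 9, 14, 5, 17, 7, 2, 4, 10, 11, 3, 15, 13, 6, 16, 0]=(0 12 3 9 4 14 13 15 6 17)(1 8 2)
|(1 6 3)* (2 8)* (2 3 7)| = |(1 6 7 2 8 3)| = 6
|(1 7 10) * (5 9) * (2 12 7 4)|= 6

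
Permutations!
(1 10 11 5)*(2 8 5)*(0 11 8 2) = (0 11)(1 10 8 5) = [11, 10, 2, 3, 4, 1, 6, 7, 5, 9, 8, 0]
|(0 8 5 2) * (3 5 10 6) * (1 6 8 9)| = 14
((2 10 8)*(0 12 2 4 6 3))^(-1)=((0 12 2 10 8 4 6 3))^(-1)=(0 3 6 4 8 10 2 12)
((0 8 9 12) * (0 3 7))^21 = ((0 8 9 12 3 7))^21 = (0 12)(3 8)(7 9)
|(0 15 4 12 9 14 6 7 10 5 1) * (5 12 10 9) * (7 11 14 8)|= 21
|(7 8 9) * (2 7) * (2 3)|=5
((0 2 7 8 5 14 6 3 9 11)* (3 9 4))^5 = (0 14 2 6 7 9 8 11 5)(3 4) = ((0 2 7 8 5 14 6 9 11)(3 4))^5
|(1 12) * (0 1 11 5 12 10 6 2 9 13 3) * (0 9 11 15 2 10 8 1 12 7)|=42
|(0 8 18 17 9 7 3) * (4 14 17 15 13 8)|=|(0 4 14 17 9 7 3)(8 18 15 13)|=28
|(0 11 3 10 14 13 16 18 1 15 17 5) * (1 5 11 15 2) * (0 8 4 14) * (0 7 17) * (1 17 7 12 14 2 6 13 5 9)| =30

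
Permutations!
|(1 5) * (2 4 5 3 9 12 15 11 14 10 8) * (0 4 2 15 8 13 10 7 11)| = |(0 4 5 1 3 9 12 8 15)(7 11 14)(10 13)| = 18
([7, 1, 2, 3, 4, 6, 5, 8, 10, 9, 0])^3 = [10, 1, 2, 3, 4, 6, 5, 0, 7, 9, 8]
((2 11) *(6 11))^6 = (11)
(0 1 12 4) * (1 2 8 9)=(0 2 8 9 1 12 4)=[2, 12, 8, 3, 0, 5, 6, 7, 9, 1, 10, 11, 4]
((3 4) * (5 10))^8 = (10)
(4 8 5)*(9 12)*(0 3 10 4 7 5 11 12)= (0 3 10 4 8 11 12 9)(5 7)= [3, 1, 2, 10, 8, 7, 6, 5, 11, 0, 4, 12, 9]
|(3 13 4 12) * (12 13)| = |(3 12)(4 13)| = 2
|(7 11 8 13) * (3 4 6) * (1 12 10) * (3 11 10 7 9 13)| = 20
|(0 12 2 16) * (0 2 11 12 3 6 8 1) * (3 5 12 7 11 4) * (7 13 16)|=|(0 5 12 4 3 6 8 1)(2 7 11 13 16)|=40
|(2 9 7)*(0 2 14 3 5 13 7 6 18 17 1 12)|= 40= |(0 2 9 6 18 17 1 12)(3 5 13 7 14)|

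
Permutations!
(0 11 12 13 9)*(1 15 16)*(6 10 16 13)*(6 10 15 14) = (0 11 12 10 16 1 14 6 15 13 9) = [11, 14, 2, 3, 4, 5, 15, 7, 8, 0, 16, 12, 10, 9, 6, 13, 1]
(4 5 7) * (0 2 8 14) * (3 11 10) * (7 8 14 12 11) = [2, 1, 14, 7, 5, 8, 6, 4, 12, 9, 3, 10, 11, 13, 0] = (0 2 14)(3 7 4 5 8 12 11 10)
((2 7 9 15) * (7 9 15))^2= ((2 9 7 15))^2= (2 7)(9 15)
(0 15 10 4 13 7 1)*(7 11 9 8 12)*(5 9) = (0 15 10 4 13 11 5 9 8 12 7 1) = [15, 0, 2, 3, 13, 9, 6, 1, 12, 8, 4, 5, 7, 11, 14, 10]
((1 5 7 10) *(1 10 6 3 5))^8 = (10)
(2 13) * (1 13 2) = [0, 13, 2, 3, 4, 5, 6, 7, 8, 9, 10, 11, 12, 1] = (1 13)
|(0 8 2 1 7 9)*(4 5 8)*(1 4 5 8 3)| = |(0 5 3 1 7 9)(2 4 8)| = 6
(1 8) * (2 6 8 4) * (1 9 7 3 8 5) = (1 4 2 6 5)(3 8 9 7) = [0, 4, 6, 8, 2, 1, 5, 3, 9, 7]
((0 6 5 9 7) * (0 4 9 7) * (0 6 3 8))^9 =(4 7 5 6 9)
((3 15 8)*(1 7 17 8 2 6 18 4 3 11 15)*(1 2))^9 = ((1 7 17 8 11 15)(2 6 18 4 3))^9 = (1 8)(2 3 4 18 6)(7 11)(15 17)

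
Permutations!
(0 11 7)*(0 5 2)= [11, 1, 0, 3, 4, 2, 6, 5, 8, 9, 10, 7]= (0 11 7 5 2)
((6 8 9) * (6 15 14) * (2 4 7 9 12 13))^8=(2 12 6 15 7)(4 13 8 14 9)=((2 4 7 9 15 14 6 8 12 13))^8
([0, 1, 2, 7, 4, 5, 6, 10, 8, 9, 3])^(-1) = (3 10 7)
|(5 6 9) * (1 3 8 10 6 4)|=8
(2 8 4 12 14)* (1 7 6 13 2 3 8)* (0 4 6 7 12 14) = (0 4 14 3 8 6 13 2 1 12) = [4, 12, 1, 8, 14, 5, 13, 7, 6, 9, 10, 11, 0, 2, 3]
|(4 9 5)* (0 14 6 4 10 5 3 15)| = 14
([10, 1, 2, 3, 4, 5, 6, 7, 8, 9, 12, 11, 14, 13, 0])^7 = [14, 1, 2, 3, 4, 5, 6, 7, 8, 9, 0, 11, 10, 13, 12]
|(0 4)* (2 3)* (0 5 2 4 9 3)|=6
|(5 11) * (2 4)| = 2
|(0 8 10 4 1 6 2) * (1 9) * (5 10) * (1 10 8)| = 12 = |(0 1 6 2)(4 9 10)(5 8)|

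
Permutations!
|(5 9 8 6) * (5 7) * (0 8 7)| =|(0 8 6)(5 9 7)| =3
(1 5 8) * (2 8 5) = [0, 2, 8, 3, 4, 5, 6, 7, 1] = (1 2 8)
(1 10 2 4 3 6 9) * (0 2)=[2, 10, 4, 6, 3, 5, 9, 7, 8, 1, 0]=(0 2 4 3 6 9 1 10)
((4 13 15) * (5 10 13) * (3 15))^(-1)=(3 13 10 5 4 15)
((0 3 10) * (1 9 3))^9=(0 10 3 9 1)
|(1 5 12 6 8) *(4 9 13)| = 15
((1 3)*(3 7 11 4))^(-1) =((1 7 11 4 3))^(-1) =(1 3 4 11 7)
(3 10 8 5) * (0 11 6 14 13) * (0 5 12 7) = (0 11 6 14 13 5 3 10 8 12 7) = [11, 1, 2, 10, 4, 3, 14, 0, 12, 9, 8, 6, 7, 5, 13]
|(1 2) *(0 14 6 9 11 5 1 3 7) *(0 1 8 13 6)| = |(0 14)(1 2 3 7)(5 8 13 6 9 11)| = 12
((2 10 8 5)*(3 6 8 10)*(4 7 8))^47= ((10)(2 3 6 4 7 8 5))^47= (10)(2 8 4 3 5 7 6)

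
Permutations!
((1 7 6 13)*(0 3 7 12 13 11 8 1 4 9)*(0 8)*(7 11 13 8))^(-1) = ((0 3 11)(1 12 8)(4 9 7 6 13))^(-1) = (0 11 3)(1 8 12)(4 13 6 7 9)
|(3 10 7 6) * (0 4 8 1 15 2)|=|(0 4 8 1 15 2)(3 10 7 6)|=12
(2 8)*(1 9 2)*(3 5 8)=(1 9 2 3 5 8)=[0, 9, 3, 5, 4, 8, 6, 7, 1, 2]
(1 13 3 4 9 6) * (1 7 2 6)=(1 13 3 4 9)(2 6 7)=[0, 13, 6, 4, 9, 5, 7, 2, 8, 1, 10, 11, 12, 3]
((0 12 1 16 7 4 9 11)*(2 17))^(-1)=((0 12 1 16 7 4 9 11)(2 17))^(-1)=(0 11 9 4 7 16 1 12)(2 17)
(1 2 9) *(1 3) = (1 2 9 3) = [0, 2, 9, 1, 4, 5, 6, 7, 8, 3]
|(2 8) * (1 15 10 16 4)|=10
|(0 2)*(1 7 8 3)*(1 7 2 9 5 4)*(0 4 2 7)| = 9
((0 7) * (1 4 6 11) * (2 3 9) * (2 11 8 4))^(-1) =(0 7)(1 11 9 3 2)(4 8 6)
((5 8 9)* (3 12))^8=((3 12)(5 8 9))^8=(12)(5 9 8)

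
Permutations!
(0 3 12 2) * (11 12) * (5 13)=(0 3 11 12 2)(5 13)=[3, 1, 0, 11, 4, 13, 6, 7, 8, 9, 10, 12, 2, 5]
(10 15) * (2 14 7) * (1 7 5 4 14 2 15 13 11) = [0, 7, 2, 3, 14, 4, 6, 15, 8, 9, 13, 1, 12, 11, 5, 10] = (1 7 15 10 13 11)(4 14 5)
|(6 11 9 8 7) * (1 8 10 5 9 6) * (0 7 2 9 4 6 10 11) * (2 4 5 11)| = |(0 7 1 8 4 6)(2 9)(10 11)| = 6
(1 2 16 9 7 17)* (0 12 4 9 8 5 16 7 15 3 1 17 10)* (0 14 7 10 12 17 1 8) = [17, 2, 10, 8, 9, 16, 6, 12, 5, 15, 14, 11, 4, 13, 7, 3, 0, 1] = (0 17 1 2 10 14 7 12 4 9 15 3 8 5 16)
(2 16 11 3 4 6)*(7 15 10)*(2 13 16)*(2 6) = (2 6 13 16 11 3 4)(7 15 10) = [0, 1, 6, 4, 2, 5, 13, 15, 8, 9, 7, 3, 12, 16, 14, 10, 11]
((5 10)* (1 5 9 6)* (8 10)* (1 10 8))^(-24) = ((1 5)(6 10 9))^(-24) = (10)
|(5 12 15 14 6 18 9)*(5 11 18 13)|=6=|(5 12 15 14 6 13)(9 11 18)|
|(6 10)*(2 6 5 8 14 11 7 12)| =9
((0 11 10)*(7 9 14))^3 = (14)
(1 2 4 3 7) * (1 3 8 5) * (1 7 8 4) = (1 2)(3 8 5 7) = [0, 2, 1, 8, 4, 7, 6, 3, 5]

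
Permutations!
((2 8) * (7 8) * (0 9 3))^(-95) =(0 9 3)(2 7 8)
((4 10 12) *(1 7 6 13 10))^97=(1 4 12 10 13 6 7)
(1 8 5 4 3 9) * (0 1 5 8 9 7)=(0 1 9 5 4 3 7)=[1, 9, 2, 7, 3, 4, 6, 0, 8, 5]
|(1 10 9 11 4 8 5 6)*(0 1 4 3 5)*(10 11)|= |(0 1 11 3 5 6 4 8)(9 10)|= 8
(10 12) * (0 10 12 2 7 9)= (12)(0 10 2 7 9)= [10, 1, 7, 3, 4, 5, 6, 9, 8, 0, 2, 11, 12]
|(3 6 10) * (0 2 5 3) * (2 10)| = 4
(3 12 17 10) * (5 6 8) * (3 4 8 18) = (3 12 17 10 4 8 5 6 18) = [0, 1, 2, 12, 8, 6, 18, 7, 5, 9, 4, 11, 17, 13, 14, 15, 16, 10, 3]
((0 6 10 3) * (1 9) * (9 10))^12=(10)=((0 6 9 1 10 3))^12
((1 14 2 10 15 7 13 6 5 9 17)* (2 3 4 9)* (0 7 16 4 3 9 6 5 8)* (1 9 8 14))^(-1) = (0 8 14 6 4 16 15 10 2 5 13 7)(9 17)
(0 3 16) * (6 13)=(0 3 16)(6 13)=[3, 1, 2, 16, 4, 5, 13, 7, 8, 9, 10, 11, 12, 6, 14, 15, 0]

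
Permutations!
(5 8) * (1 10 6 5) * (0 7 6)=(0 7 6 5 8 1 10)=[7, 10, 2, 3, 4, 8, 5, 6, 1, 9, 0]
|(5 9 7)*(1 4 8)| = 3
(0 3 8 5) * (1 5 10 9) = [3, 5, 2, 8, 4, 0, 6, 7, 10, 1, 9] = (0 3 8 10 9 1 5)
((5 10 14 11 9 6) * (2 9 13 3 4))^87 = (2 13 10 9 3 14 6 4 11 5)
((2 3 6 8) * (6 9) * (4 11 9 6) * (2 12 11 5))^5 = (2 11 3 9 6 4 8 5 12)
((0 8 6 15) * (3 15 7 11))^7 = (15)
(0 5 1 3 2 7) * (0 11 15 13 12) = (0 5 1 3 2 7 11 15 13 12) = [5, 3, 7, 2, 4, 1, 6, 11, 8, 9, 10, 15, 0, 12, 14, 13]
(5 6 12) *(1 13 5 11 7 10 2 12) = (1 13 5 6)(2 12 11 7 10) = [0, 13, 12, 3, 4, 6, 1, 10, 8, 9, 2, 7, 11, 5]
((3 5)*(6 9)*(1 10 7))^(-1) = ((1 10 7)(3 5)(6 9))^(-1) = (1 7 10)(3 5)(6 9)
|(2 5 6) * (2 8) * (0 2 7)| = 6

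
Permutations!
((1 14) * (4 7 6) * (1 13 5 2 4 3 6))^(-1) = ((1 14 13 5 2 4 7)(3 6))^(-1) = (1 7 4 2 5 13 14)(3 6)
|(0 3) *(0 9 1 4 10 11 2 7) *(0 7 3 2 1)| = 4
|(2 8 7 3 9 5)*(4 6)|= 6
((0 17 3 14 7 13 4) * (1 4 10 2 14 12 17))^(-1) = (0 4 1)(2 10 13 7 14)(3 17 12)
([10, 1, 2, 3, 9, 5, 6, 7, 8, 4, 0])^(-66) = (10)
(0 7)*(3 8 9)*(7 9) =(0 9 3 8 7) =[9, 1, 2, 8, 4, 5, 6, 0, 7, 3]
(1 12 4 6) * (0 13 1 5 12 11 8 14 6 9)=(0 13 1 11 8 14 6 5 12 4 9)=[13, 11, 2, 3, 9, 12, 5, 7, 14, 0, 10, 8, 4, 1, 6]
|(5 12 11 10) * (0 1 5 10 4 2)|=7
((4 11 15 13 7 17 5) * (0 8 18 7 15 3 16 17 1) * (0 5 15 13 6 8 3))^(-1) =((0 3 16 17 15 6 8 18 7 1 5 4 11))^(-1) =(0 11 4 5 1 7 18 8 6 15 17 16 3)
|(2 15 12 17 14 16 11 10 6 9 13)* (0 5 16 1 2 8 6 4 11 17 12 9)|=|(0 5 16 17 14 1 2 15 9 13 8 6)(4 11 10)|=12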